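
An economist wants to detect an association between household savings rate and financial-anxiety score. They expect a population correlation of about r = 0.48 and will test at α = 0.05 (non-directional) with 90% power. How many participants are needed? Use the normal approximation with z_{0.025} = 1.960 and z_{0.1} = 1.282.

Fisher's z: C = ½·ln((1+r)/(1−r)) = ½·ln(2.8462) = 0.5230.
n = ((z_{α/2} + z_β)/C)² + 3.
(1.960 + 1.282) / 0.5230 = 3.242 / 0.5230 = 6.199.
n = 6.199² + 3 = 38.43 + 3 = 41.4.
Round up.

n = 42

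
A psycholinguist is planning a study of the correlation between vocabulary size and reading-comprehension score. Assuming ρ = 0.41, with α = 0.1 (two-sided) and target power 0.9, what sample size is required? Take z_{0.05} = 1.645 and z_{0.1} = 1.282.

n = 49

Fisher's z: C = ½·ln((1+r)/(1−r)) = ½·ln(2.3898) = 0.4356.
n = ((z_{α/2} + z_β)/C)² + 3.
(1.645 + 1.282) / 0.4356 = 2.927 / 0.4356 = 6.719.
n = 6.719² + 3 = 45.15 + 3 = 48.2.
Round up.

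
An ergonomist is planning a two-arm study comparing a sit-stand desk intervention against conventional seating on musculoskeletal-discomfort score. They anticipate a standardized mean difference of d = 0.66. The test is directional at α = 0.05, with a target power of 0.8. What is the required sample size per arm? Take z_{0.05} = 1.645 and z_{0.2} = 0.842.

n = 29 per group

For two independent groups with equal n: n = 2·((z_{α} + z_β) / d)².
z_{α} + z_β = 1.645 + 0.842 = 2.487.
n = 2 × (2.487 / 0.66)² = 2 × 3.768² = 2 × 14.20 = 28.4.
Round up to the next whole participant.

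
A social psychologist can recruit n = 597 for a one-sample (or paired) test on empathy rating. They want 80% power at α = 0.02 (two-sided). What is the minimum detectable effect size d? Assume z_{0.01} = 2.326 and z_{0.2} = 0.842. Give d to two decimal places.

For a single sample (or paired design) of n = 597: d_min = (z_{α/2} + z_β)/√n.
z-sum = 2.326 + 0.842 = 3.168.
d_min = 3.168 / √597 = 3.168 / 24.434 = 0.130.

d_min ≈ 0.13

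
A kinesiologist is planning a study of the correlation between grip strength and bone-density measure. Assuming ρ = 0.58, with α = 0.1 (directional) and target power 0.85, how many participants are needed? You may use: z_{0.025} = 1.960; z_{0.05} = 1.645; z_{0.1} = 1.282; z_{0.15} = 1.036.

n = 16

Fisher's z: C = ½·ln((1+r)/(1−r)) = ½·ln(3.7619) = 0.6625.
n = ((z_{α} + z_β)/C)² + 3.
(1.282 + 1.036) / 0.6625 = 2.318 / 0.6625 = 3.499.
n = 3.499² + 3 = 12.24 + 3 = 15.2.
Round up.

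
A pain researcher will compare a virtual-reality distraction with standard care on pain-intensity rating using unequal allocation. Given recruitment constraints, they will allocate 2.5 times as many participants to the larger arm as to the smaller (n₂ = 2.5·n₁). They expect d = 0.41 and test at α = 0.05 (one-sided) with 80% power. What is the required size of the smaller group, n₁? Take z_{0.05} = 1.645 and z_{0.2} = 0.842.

With allocation ratio k = n₂/n₁ = 2.5, Var(x̄₁−x̄₂) = σ²(1/n₁ + 1/(k·n₁)) = σ²·(k+1)/(k·n₁).
So n₁ = (1 + 1/k)·((z_{α} + z_β)/d)² = 1.400 × (2.487/0.41)².
n₁ = 1.400 × 36.79 = 51.5.
Round up: n₁ = 52, giving n₂ = 2.5 × 52 = 130.

n₁ = 52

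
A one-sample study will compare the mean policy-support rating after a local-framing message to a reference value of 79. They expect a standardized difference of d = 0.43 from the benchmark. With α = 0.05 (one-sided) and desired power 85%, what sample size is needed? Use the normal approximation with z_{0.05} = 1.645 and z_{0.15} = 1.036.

For a one-sample test: n = ((z_{α} + z_β) / d)².
z_{α} + z_β = 1.645 + 1.036 = 2.681.
n = (2.681 / 0.43)² = 6.235² = 38.87.
Round up.

n = 39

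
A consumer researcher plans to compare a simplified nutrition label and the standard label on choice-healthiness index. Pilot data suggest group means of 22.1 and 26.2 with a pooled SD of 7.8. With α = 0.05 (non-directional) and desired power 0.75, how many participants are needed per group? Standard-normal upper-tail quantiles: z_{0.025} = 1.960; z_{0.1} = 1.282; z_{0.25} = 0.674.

Cohen's d = |M₁ − M₂| / SD_pooled = |22.1 − 26.2| / 7.8 = 4.1 / 7.8 = 0.526.
For two independent groups with equal n: n = 2·((z_{α/2} + z_β) / d)².
z_{α/2} + z_β = 1.960 + 0.674 = 2.634.
n = 2 × (2.634 / 0.526)² = 2 × 5.008² = 2 × 25.08 = 50.2.
Round up to the next whole participant.

n = 51 per group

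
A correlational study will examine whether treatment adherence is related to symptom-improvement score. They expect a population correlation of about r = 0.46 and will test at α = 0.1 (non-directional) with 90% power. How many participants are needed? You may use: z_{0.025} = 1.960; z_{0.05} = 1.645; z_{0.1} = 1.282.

n = 38

Fisher's z: C = ½·ln((1+r)/(1−r)) = ½·ln(2.7037) = 0.4973.
n = ((z_{α/2} + z_β)/C)² + 3.
(1.645 + 1.282) / 0.4973 = 2.927 / 0.4973 = 5.886.
n = 5.886² + 3 = 34.64 + 3 = 37.6.
Round up.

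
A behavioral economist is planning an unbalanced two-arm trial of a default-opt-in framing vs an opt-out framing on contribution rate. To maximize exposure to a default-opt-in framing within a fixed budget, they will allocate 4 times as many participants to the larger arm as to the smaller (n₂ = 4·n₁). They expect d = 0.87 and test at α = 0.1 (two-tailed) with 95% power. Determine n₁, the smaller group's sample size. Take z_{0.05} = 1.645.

With allocation ratio k = n₂/n₁ = 4, Var(x̄₁−x̄₂) = σ²(1/n₁ + 1/(k·n₁)) = σ²·(k+1)/(k·n₁).
So n₁ = (1 + 1/k)·((z_{α/2} + z_β)/d)² = 1.250 × (3.290/0.87)².
n₁ = 1.250 × 14.30 = 17.9.
Round up: n₁ = 18, giving n₂ = 4 × 18 = 72.

n₁ = 18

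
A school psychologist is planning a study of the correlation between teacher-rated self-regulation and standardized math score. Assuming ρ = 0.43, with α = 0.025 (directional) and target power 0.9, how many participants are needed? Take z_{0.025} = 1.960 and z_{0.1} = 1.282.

n = 53

Fisher's z: C = ½·ln((1+r)/(1−r)) = ½·ln(2.5088) = 0.4599.
n = ((z_{α} + z_β)/C)² + 3.
(1.960 + 1.282) / 0.4599 = 3.242 / 0.4599 = 7.049.
n = 7.049² + 3 = 49.69 + 3 = 52.7.
Round up.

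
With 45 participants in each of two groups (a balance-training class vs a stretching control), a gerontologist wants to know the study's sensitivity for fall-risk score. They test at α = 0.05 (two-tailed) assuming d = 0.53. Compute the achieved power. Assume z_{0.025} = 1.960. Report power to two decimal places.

For two equal groups, power = Φ(d·√(n/2) − z_{α/2}).
d·√(n/2) = 0.53 × √(45/2) = 0.53 × 4.743 = 2.514.
z_β = 2.514 − 1.960 = 0.554.
Power = Φ(0.554) = 0.710.

power ≈ 0.71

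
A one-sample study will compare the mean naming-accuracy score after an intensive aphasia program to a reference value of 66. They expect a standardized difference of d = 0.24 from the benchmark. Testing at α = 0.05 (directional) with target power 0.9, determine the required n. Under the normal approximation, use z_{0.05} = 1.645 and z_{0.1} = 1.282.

n = 149

For a one-sample test: n = ((z_{α} + z_β) / d)².
z_{α} + z_β = 1.645 + 1.282 = 2.927.
n = (2.927 / 0.24)² = 12.196² = 148.74.
Round up.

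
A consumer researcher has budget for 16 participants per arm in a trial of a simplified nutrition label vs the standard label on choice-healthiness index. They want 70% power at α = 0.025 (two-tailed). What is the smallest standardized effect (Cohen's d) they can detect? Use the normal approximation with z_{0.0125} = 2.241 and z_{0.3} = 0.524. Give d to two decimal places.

For two independent groups of n = 16 each: d_min = (z_{α/2} + z_β)·√(2/n).
z-sum = 2.241 + 0.524 = 2.765.
d_min = 2.765 × √(2/16) = 2.765 × 0.3536 = 0.978.

d_min ≈ 0.98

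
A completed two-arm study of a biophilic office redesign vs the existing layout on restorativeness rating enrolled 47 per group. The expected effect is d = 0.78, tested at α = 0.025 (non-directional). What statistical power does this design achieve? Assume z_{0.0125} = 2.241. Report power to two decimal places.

For two equal groups, power = Φ(d·√(n/2) − z_{α/2}).
d·√(n/2) = 0.78 × √(47/2) = 0.78 × 4.848 = 3.781.
z_β = 3.781 − 2.241 = 1.540.
Power = Φ(1.540) = 0.938.

power ≈ 0.94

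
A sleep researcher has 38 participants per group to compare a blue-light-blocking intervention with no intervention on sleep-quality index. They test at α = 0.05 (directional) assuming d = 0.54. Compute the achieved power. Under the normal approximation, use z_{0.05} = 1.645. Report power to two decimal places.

For two equal groups, power = Φ(d·√(n/2) − z_{α}).
d·√(n/2) = 0.54 × √(38/2) = 0.54 × 4.359 = 2.354.
z_β = 2.354 − 1.645 = 0.709.
Power = Φ(0.709) = 0.761.

power ≈ 0.76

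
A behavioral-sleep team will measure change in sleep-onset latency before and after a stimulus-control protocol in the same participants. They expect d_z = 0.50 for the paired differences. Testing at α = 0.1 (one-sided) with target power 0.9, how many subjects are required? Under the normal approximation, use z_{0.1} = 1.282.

For a paired (one-sample on differences) test: n = ((z_{α} + z_β) / d)².
z_{α} + z_β = 1.282 + 1.282 = 2.564.
n = (2.564 / 0.50)² = 5.128² = 26.30.
Round up.

n = 27 pairs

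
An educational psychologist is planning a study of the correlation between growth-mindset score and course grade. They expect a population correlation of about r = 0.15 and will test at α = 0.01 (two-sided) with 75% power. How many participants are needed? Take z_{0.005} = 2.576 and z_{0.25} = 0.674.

Fisher's z: C = ½·ln((1+r)/(1−r)) = ½·ln(1.3529) = 0.1511.
n = ((z_{α/2} + z_β)/C)² + 3.
(2.576 + 0.674) / 0.1511 = 3.250 / 0.1511 = 21.509.
n = 21.509² + 3 = 462.63 + 3 = 465.6.
Round up.

n = 466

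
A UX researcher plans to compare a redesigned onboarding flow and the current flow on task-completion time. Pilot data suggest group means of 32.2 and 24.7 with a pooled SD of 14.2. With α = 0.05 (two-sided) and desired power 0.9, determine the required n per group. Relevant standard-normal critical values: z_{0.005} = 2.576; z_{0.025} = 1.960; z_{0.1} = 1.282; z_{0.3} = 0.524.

n = 76 per group

Cohen's d = |M₁ − M₂| / SD_pooled = |32.2 − 24.7| / 14.2 = 7.5 / 14.2 = 0.528.
For two independent groups with equal n: n = 2·((z_{α/2} + z_β) / d)².
z_{α/2} + z_β = 1.960 + 1.282 = 3.242.
n = 2 × (3.242 / 0.528)² = 2 × 6.140² = 2 × 37.70 = 75.4.
Round up to the next whole participant.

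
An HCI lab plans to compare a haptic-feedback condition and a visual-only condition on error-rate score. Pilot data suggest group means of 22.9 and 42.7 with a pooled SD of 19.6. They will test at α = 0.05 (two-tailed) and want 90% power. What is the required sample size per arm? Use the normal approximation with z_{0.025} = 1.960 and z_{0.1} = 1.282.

n = 21 per group

Cohen's d = |M₁ − M₂| / SD_pooled = |22.9 − 42.7| / 19.6 = 19.8 / 19.6 = 1.010.
For two independent groups with equal n: n = 2·((z_{α/2} + z_β) / d)².
z_{α/2} + z_β = 1.960 + 1.282 = 3.242.
n = 2 × (3.242 / 1.010)² = 2 × 3.210² = 2 × 10.30 = 20.6.
Round up to the next whole participant.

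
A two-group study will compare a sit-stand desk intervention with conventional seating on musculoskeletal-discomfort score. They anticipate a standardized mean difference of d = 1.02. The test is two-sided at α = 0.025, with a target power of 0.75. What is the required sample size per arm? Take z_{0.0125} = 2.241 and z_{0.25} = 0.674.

For two independent groups with equal n: n = 2·((z_{α/2} + z_β) / d)².
z_{α/2} + z_β = 2.241 + 0.674 = 2.915.
n = 2 × (2.915 / 1.02)² = 2 × 2.858² = 2 × 8.17 = 16.3.
Round up to the next whole participant.

n = 17 per group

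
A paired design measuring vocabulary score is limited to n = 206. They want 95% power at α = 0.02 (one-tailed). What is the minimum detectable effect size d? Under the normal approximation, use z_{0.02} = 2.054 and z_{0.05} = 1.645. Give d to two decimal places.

d_min ≈ 0.26

For a single sample (or paired design) of n = 206: d_min = (z_{α} + z_β)/√n.
z-sum = 2.054 + 1.645 = 3.699.
d_min = 3.699 / √206 = 3.699 / 14.353 = 0.258.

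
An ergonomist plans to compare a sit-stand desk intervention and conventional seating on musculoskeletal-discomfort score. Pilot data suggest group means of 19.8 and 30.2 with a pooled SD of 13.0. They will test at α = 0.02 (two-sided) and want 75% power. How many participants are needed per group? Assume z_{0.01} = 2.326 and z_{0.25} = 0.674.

n = 29 per group

Cohen's d = |M₁ − M₂| / SD_pooled = |19.8 − 30.2| / 13.0 = 10.4 / 13.0 = 0.800.
For two independent groups with equal n: n = 2·((z_{α/2} + z_β) / d)².
z_{α/2} + z_β = 2.326 + 0.674 = 3.000.
n = 2 × (3.000 / 0.800)² = 2 × 3.750² = 2 × 14.06 = 28.1.
Round up to the next whole participant.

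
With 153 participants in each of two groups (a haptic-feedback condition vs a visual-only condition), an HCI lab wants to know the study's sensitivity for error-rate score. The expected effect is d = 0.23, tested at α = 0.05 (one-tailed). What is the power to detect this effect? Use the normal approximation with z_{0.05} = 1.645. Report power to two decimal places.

For two equal groups, power = Φ(d·√(n/2) − z_{α}).
d·√(n/2) = 0.23 × √(153/2) = 0.23 × 8.746 = 2.012.
z_β = 2.012 − 1.645 = 0.367.
Power = Φ(0.367) = 0.643.

power ≈ 0.64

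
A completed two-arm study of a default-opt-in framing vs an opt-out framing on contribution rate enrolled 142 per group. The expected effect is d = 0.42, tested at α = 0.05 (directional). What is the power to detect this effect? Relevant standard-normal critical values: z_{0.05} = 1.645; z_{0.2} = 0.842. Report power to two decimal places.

power ≈ 0.97

For two equal groups, power = Φ(d·√(n/2) − z_{α}).
d·√(n/2) = 0.42 × √(142/2) = 0.42 × 8.426 = 3.539.
z_β = 3.539 − 1.645 = 1.894.
Power = Φ(1.894) = 0.971.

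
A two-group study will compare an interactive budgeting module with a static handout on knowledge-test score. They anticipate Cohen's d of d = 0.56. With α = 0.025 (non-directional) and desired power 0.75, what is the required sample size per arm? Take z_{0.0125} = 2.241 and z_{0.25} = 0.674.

For two independent groups with equal n: n = 2·((z_{α/2} + z_β) / d)².
z_{α/2} + z_β = 2.241 + 0.674 = 2.915.
n = 2 × (2.915 / 0.56)² = 2 × 5.205² = 2 × 27.10 = 54.2.
Round up to the next whole participant.

n = 55 per group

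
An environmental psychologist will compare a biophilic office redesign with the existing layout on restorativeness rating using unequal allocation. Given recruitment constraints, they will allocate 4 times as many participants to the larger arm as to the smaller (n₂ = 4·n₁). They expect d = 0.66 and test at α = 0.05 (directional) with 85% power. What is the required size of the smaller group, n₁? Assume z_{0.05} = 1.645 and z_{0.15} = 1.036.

With allocation ratio k = n₂/n₁ = 4, Var(x̄₁−x̄₂) = σ²(1/n₁ + 1/(k·n₁)) = σ²·(k+1)/(k·n₁).
So n₁ = (1 + 1/k)·((z_{α} + z_β)/d)² = 1.250 × (2.681/0.66)².
n₁ = 1.250 × 16.50 = 20.6.
Round up: n₁ = 21, giving n₂ = 4 × 21 = 84.

n₁ = 21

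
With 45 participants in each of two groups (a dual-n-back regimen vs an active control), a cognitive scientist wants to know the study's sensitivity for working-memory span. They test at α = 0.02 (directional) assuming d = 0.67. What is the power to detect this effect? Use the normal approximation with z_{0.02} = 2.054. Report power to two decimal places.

For two equal groups, power = Φ(d·√(n/2) − z_{α}).
d·√(n/2) = 0.67 × √(45/2) = 0.67 × 4.743 = 3.178.
z_β = 3.178 − 2.054 = 1.124.
Power = Φ(1.124) = 0.870.

power ≈ 0.87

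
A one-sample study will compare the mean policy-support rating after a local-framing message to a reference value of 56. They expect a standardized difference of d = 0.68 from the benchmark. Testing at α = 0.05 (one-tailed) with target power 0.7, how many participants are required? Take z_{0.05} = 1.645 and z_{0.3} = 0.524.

For a one-sample test: n = ((z_{α} + z_β) / d)².
z_{α} + z_β = 1.645 + 0.524 = 2.169.
n = (2.169 / 0.68)² = 3.190² = 10.17.
Round up.

n = 11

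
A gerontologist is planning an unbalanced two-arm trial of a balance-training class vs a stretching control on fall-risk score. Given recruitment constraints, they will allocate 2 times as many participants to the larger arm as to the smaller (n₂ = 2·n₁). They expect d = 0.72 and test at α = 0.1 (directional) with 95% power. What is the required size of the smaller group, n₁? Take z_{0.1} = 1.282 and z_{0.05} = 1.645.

With allocation ratio k = n₂/n₁ = 2, Var(x̄₁−x̄₂) = σ²(1/n₁ + 1/(k·n₁)) = σ²·(k+1)/(k·n₁).
So n₁ = (1 + 1/k)·((z_{α} + z_β)/d)² = 1.500 × (2.927/0.72)².
n₁ = 1.500 × 16.53 = 24.8.
Round up: n₁ = 25, giving n₂ = 2 × 25 = 50.

n₁ = 25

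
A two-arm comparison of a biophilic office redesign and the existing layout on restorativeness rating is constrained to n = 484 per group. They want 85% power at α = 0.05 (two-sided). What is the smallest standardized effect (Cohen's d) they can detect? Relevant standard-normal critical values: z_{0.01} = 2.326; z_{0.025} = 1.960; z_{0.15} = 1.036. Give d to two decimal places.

For two independent groups of n = 484 each: d_min = (z_{α/2} + z_β)·√(2/n).
z-sum = 1.960 + 1.036 = 2.996.
d_min = 2.996 × √(2/484) = 2.996 × 0.0643 = 0.193.

d_min ≈ 0.19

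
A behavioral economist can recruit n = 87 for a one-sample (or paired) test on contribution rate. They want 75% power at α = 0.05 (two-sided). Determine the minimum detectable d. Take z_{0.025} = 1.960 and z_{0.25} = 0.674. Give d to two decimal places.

For a single sample (or paired design) of n = 87: d_min = (z_{α/2} + z_β)/√n.
z-sum = 1.960 + 0.674 = 2.634.
d_min = 2.634 / √87 = 2.634 / 9.327 = 0.282.

d_min ≈ 0.28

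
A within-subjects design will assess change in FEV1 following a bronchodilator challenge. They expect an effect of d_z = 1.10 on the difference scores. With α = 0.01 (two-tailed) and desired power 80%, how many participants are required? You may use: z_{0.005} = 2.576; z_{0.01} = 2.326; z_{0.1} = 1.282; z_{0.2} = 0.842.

n = 10 pairs

For a paired (one-sample on differences) test: n = ((z_{α/2} + z_β) / d)².
z_{α/2} + z_β = 2.576 + 0.842 = 3.418.
n = (3.418 / 1.10)² = 3.107² = 9.66.
Round up.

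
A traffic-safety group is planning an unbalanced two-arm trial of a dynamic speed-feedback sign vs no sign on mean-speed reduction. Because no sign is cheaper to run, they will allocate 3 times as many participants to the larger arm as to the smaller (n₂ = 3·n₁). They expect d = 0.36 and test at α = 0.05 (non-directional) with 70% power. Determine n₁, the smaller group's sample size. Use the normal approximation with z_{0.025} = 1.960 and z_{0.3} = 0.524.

n₁ = 64

With allocation ratio k = n₂/n₁ = 3, Var(x̄₁−x̄₂) = σ²(1/n₁ + 1/(k·n₁)) = σ²·(k+1)/(k·n₁).
So n₁ = (1 + 1/k)·((z_{α/2} + z_β)/d)² = 1.333 × (2.484/0.36)².
n₁ = 1.333 × 47.61 = 63.5.
Round up: n₁ = 64, giving n₂ = 3 × 64 = 192.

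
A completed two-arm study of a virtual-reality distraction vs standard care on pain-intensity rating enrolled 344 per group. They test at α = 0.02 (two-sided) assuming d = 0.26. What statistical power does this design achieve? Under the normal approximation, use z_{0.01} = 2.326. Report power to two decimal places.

For two equal groups, power = Φ(d·√(n/2) − z_{α/2}).
d·√(n/2) = 0.26 × √(344/2) = 0.26 × 13.115 = 3.410.
z_β = 3.410 − 2.326 = 1.084.
Power = Φ(1.084) = 0.861.

power ≈ 0.86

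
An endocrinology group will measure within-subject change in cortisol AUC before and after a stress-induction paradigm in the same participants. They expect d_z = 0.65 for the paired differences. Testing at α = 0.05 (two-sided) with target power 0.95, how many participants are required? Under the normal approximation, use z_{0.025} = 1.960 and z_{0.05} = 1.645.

For a paired (one-sample on differences) test: n = ((z_{α/2} + z_β) / d)².
z_{α/2} + z_β = 1.960 + 1.645 = 3.605.
n = (3.605 / 0.65)² = 5.546² = 30.76.
Round up.

n = 31 pairs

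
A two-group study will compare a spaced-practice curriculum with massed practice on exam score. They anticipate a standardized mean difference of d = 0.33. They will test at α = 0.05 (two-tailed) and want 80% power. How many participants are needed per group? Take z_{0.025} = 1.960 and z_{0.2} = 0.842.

n = 145 per group

For two independent groups with equal n: n = 2·((z_{α/2} + z_β) / d)².
z_{α/2} + z_β = 1.960 + 0.842 = 2.802.
n = 2 × (2.802 / 0.33)² = 2 × 8.491² = 2 × 72.10 = 144.2.
Round up to the next whole participant.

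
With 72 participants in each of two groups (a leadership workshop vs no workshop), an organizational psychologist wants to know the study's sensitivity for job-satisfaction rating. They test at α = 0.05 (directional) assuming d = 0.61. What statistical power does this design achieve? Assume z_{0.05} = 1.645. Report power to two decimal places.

For two equal groups, power = Φ(d·√(n/2) − z_{α}).
d·√(n/2) = 0.61 × √(72/2) = 0.61 × 6.000 = 3.660.
z_β = 3.660 − 1.645 = 2.015.
Power = Φ(2.015) = 0.978.

power ≈ 0.98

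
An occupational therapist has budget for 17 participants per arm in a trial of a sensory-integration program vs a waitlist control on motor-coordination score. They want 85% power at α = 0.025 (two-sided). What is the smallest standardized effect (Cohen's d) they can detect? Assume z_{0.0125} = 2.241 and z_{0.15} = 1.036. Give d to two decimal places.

d_min ≈ 1.12

For two independent groups of n = 17 each: d_min = (z_{α/2} + z_β)·√(2/n).
z-sum = 2.241 + 1.036 = 3.277.
d_min = 3.277 × √(2/17) = 3.277 × 0.3430 = 1.124.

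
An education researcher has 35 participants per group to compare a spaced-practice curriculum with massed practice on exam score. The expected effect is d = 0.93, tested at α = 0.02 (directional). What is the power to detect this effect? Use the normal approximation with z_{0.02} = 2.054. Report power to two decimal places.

power ≈ 0.97

For two equal groups, power = Φ(d·√(n/2) − z_{α}).
d·√(n/2) = 0.93 × √(35/2) = 0.93 × 4.183 = 3.890.
z_β = 3.890 − 2.054 = 1.836.
Power = Φ(1.836) = 0.967.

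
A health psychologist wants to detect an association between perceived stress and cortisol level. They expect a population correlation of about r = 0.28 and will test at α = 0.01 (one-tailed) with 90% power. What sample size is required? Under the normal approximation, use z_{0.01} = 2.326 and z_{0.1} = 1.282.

n = 161

Fisher's z: C = ½·ln((1+r)/(1−r)) = ½·ln(1.7778) = 0.2877.
n = ((z_{α} + z_β)/C)² + 3.
(2.326 + 1.282) / 0.2877 = 3.608 / 0.2877 = 12.541.
n = 12.541² + 3 = 157.27 + 3 = 160.3.
Round up.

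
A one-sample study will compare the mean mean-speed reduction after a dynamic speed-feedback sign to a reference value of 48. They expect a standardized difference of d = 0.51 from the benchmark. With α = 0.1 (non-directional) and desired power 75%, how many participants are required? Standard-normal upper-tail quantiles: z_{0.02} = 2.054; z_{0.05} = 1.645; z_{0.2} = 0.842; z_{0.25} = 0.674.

For a one-sample test: n = ((z_{α/2} + z_β) / d)².
z_{α/2} + z_β = 1.645 + 0.674 = 2.319.
n = (2.319 / 0.51)² = 4.547² = 20.68.
Round up.

n = 21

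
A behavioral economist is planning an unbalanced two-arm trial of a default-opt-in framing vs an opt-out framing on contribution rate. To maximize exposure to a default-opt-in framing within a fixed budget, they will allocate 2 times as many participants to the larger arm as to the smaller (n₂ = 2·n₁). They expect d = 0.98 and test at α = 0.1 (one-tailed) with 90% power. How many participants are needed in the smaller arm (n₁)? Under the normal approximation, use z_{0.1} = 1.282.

n₁ = 11

With allocation ratio k = n₂/n₁ = 2, Var(x̄₁−x̄₂) = σ²(1/n₁ + 1/(k·n₁)) = σ²·(k+1)/(k·n₁).
So n₁ = (1 + 1/k)·((z_{α} + z_β)/d)² = 1.500 × (2.564/0.98)².
n₁ = 1.500 × 6.85 = 10.3.
Round up: n₁ = 11, giving n₂ = 2 × 11 = 22.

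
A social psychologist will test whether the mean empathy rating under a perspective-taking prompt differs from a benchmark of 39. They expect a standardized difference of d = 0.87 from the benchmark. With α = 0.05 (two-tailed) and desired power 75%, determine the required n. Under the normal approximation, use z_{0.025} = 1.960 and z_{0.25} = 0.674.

For a one-sample test: n = ((z_{α/2} + z_β) / d)².
z_{α/2} + z_β = 1.960 + 0.674 = 2.634.
n = (2.634 / 0.87)² = 3.028² = 9.17.
Round up.

n = 10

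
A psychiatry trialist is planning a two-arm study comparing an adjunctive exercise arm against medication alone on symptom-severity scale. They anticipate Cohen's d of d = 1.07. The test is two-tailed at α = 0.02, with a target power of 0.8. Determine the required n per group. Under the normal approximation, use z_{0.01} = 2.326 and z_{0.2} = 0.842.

n = 18 per group

For two independent groups with equal n: n = 2·((z_{α/2} + z_β) / d)².
z_{α/2} + z_β = 2.326 + 0.842 = 3.168.
n = 2 × (3.168 / 1.07)² = 2 × 2.961² = 2 × 8.77 = 17.5.
Round up to the next whole participant.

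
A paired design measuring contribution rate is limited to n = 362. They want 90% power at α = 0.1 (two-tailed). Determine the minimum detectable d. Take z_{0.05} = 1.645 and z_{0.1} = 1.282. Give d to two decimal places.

d_min ≈ 0.15

For a single sample (or paired design) of n = 362: d_min = (z_{α/2} + z_β)/√n.
z-sum = 1.645 + 1.282 = 2.927.
d_min = 2.927 / √362 = 2.927 / 19.026 = 0.154.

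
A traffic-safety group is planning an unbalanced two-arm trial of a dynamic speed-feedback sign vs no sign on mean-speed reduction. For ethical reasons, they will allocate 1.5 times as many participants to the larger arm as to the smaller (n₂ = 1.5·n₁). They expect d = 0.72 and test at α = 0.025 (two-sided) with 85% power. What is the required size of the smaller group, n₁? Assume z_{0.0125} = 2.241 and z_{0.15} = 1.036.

With allocation ratio k = n₂/n₁ = 1.5, Var(x̄₁−x̄₂) = σ²(1/n₁ + 1/(k·n₁)) = σ²·(k+1)/(k·n₁).
So n₁ = (1 + 1/k)·((z_{α/2} + z_β)/d)² = 1.667 × (3.277/0.72)².
n₁ = 1.667 × 20.72 = 34.5.
Round up: n₁ = 35, giving n₂ = ⌈1.5 × 35⌉ = ⌈52.5⌉ = 53.

n₁ = 35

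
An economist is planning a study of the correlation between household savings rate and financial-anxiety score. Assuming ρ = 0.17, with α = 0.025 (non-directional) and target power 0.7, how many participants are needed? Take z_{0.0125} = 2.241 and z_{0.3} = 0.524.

n = 263

Fisher's z: C = ½·ln((1+r)/(1−r)) = ½·ln(1.4096) = 0.1717.
n = ((z_{α/2} + z_β)/C)² + 3.
(2.241 + 0.524) / 0.1717 = 2.765 / 0.1717 = 16.104.
n = 16.104² + 3 = 259.33 + 3 = 262.3.
Round up.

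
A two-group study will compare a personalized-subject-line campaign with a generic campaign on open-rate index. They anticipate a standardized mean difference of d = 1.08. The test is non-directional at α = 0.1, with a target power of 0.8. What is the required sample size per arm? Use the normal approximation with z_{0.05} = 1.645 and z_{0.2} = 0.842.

For two independent groups with equal n: n = 2·((z_{α/2} + z_β) / d)².
z_{α/2} + z_β = 1.645 + 0.842 = 2.487.
n = 2 × (2.487 / 1.08)² = 2 × 2.303² = 2 × 5.30 = 10.6.
Round up to the next whole participant.

n = 11 per group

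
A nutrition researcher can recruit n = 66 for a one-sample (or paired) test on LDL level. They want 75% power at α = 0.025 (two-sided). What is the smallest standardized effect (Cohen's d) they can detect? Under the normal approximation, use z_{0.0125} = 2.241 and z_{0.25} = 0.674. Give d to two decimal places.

For a single sample (or paired design) of n = 66: d_min = (z_{α/2} + z_β)/√n.
z-sum = 2.241 + 0.674 = 2.915.
d_min = 2.915 / √66 = 2.915 / 8.124 = 0.359.

d_min ≈ 0.36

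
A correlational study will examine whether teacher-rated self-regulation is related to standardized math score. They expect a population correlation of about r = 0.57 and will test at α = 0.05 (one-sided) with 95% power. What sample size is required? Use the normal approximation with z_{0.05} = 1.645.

n = 29

Fisher's z: C = ½·ln((1+r)/(1−r)) = ½·ln(3.6512) = 0.6475.
n = ((z_{α} + z_β)/C)² + 3.
(1.645 + 1.645) / 0.6475 = 3.290 / 0.6475 = 5.081.
n = 5.081² + 3 = 25.82 + 3 = 28.8.
Round up.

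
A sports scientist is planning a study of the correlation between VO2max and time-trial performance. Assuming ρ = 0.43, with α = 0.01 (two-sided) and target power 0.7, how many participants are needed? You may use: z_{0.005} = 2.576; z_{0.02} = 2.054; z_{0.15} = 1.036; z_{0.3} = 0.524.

Fisher's z: C = ½·ln((1+r)/(1−r)) = ½·ln(2.5088) = 0.4599.
n = ((z_{α/2} + z_β)/C)² + 3.
(2.576 + 0.524) / 0.4599 = 3.100 / 0.4599 = 6.741.
n = 6.741² + 3 = 45.44 + 3 = 48.4.
Round up.

n = 49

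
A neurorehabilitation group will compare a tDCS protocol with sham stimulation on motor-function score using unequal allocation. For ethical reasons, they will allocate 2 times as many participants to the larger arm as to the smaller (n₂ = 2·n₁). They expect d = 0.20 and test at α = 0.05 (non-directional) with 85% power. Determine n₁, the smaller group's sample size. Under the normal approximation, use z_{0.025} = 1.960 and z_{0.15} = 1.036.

n₁ = 337

With allocation ratio k = n₂/n₁ = 2, Var(x̄₁−x̄₂) = σ²(1/n₁ + 1/(k·n₁)) = σ²·(k+1)/(k·n₁).
So n₁ = (1 + 1/k)·((z_{α/2} + z_β)/d)² = 1.500 × (2.996/0.20)².
n₁ = 1.500 × 224.40 = 336.6.
Round up: n₁ = 337, giving n₂ = 2 × 337 = 674.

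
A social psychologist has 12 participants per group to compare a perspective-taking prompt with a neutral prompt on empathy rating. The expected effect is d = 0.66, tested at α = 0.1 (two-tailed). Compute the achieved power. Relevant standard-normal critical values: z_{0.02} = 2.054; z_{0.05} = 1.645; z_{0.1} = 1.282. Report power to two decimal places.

For two equal groups, power = Φ(d·√(n/2) − z_{α/2}).
d·√(n/2) = 0.66 × √(12/2) = 0.66 × 2.449 = 1.617.
z_β = 1.617 − 1.645 = -0.028.
Power = Φ(-0.028) = 0.489.

power ≈ 0.49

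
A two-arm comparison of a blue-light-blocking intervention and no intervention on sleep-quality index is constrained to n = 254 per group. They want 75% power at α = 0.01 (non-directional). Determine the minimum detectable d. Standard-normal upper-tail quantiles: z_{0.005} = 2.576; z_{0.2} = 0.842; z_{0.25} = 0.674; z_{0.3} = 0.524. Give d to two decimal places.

For two independent groups of n = 254 each: d_min = (z_{α/2} + z_β)·√(2/n).
z-sum = 2.576 + 0.674 = 3.250.
d_min = 3.250 × √(2/254) = 3.250 × 0.0887 = 0.288.

d_min ≈ 0.29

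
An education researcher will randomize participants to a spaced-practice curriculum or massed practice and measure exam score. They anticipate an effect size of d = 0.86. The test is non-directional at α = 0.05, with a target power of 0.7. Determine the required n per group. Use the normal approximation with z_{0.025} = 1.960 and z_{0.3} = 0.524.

n = 17 per group

For two independent groups with equal n: n = 2·((z_{α/2} + z_β) / d)².
z_{α/2} + z_β = 1.960 + 0.524 = 2.484.
n = 2 × (2.484 / 0.86)² = 2 × 2.888² = 2 × 8.34 = 16.7.
Round up to the next whole participant.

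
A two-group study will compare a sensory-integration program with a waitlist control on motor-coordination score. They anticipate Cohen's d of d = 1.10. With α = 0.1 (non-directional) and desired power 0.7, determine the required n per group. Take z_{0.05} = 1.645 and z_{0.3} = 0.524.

n = 8 per group

For two independent groups with equal n: n = 2·((z_{α/2} + z_β) / d)².
z_{α/2} + z_β = 1.645 + 0.524 = 2.169.
n = 2 × (2.169 / 1.10)² = 2 × 1.972² = 2 × 3.89 = 7.8.
Round up to the next whole participant.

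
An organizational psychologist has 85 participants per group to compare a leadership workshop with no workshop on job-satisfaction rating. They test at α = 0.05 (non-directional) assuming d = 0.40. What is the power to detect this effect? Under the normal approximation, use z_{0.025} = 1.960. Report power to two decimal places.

power ≈ 0.74

For two equal groups, power = Φ(d·√(n/2) − z_{α/2}).
d·√(n/2) = 0.40 × √(85/2) = 0.40 × 6.519 = 2.608.
z_β = 2.608 − 1.960 = 0.648.
Power = Φ(0.648) = 0.741.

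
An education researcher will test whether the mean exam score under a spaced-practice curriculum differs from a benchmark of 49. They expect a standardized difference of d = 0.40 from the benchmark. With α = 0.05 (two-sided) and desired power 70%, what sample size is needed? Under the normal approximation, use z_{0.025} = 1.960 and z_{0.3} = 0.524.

For a one-sample test: n = ((z_{α/2} + z_β) / d)².
z_{α/2} + z_β = 1.960 + 0.524 = 2.484.
n = (2.484 / 0.40)² = 6.210² = 38.56.
Round up.

n = 39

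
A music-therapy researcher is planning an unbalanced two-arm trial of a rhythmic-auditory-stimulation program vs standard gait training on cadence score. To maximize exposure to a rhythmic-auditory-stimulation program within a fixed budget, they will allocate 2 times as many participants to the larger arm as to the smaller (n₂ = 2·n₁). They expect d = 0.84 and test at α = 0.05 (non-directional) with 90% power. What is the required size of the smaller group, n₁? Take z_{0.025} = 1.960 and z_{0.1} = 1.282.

n₁ = 23

With allocation ratio k = n₂/n₁ = 2, Var(x̄₁−x̄₂) = σ²(1/n₁ + 1/(k·n₁)) = σ²·(k+1)/(k·n₁).
So n₁ = (1 + 1/k)·((z_{α/2} + z_β)/d)² = 1.500 × (3.242/0.84)².
n₁ = 1.500 × 14.90 = 22.3.
Round up: n₁ = 23, giving n₂ = 2 × 23 = 46.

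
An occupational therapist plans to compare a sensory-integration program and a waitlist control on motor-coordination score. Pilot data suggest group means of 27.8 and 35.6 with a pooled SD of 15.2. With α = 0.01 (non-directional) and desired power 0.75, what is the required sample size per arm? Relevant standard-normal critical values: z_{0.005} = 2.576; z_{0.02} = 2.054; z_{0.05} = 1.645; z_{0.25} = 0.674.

Cohen's d = |M₁ − M₂| / SD_pooled = |27.8 − 35.6| / 15.2 = 7.8 / 15.2 = 0.513.
For two independent groups with equal n: n = 2·((z_{α/2} + z_β) / d)².
z_{α/2} + z_β = 2.576 + 0.674 = 3.250.
n = 2 × (3.250 / 0.513)² = 2 × 6.335² = 2 × 40.14 = 80.3.
Round up to the next whole participant.

n = 81 per group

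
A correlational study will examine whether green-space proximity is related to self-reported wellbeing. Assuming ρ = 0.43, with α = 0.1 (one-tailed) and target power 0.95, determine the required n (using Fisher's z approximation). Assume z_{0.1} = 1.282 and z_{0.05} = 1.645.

Fisher's z: C = ½·ln((1+r)/(1−r)) = ½·ln(2.5088) = 0.4599.
n = ((z_{α} + z_β)/C)² + 3.
(1.282 + 1.645) / 0.4599 = 2.927 / 0.4599 = 6.364.
n = 6.364² + 3 = 40.51 + 3 = 43.5.
Round up.

n = 44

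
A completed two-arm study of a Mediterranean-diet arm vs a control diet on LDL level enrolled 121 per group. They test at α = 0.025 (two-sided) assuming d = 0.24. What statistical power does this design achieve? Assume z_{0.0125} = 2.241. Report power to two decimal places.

power ≈ 0.35

For two equal groups, power = Φ(d·√(n/2) − z_{α/2}).
d·√(n/2) = 0.24 × √(121/2) = 0.24 × 7.778 = 1.867.
z_β = 1.867 − 2.241 = -0.374.
Power = Φ(-0.374) = 0.354.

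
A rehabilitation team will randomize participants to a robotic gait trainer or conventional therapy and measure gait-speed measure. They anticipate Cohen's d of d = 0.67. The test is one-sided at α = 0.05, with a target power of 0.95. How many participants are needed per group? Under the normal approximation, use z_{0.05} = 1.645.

For two independent groups with equal n: n = 2·((z_{α} + z_β) / d)².
z_{α} + z_β = 1.645 + 1.645 = 3.290.
n = 2 × (3.290 / 0.67)² = 2 × 4.910² = 2 × 24.11 = 48.2.
Round up to the next whole participant.

n = 49 per group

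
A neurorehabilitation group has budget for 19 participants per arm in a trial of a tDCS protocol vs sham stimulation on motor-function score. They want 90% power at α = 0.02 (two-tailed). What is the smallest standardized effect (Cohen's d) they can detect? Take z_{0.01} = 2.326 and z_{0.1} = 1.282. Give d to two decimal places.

d_min ≈ 1.17

For two independent groups of n = 19 each: d_min = (z_{α/2} + z_β)·√(2/n).
z-sum = 2.326 + 1.282 = 3.608.
d_min = 3.608 × √(2/19) = 3.608 × 0.3244 = 1.171.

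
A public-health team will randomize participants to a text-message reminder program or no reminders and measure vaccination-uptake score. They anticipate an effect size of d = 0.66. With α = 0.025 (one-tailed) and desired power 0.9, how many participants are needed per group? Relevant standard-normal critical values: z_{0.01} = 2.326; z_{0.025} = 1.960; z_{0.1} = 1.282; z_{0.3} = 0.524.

n = 49 per group

For two independent groups with equal n: n = 2·((z_{α} + z_β) / d)².
z_{α} + z_β = 1.960 + 1.282 = 3.242.
n = 2 × (3.242 / 0.66)² = 2 × 4.912² = 2 × 24.13 = 48.3.
Round up to the next whole participant.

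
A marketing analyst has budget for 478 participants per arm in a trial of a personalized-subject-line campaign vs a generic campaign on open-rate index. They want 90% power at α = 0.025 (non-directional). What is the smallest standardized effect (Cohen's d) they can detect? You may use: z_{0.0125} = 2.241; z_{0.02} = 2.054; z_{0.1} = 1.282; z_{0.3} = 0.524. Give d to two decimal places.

d_min ≈ 0.23

For two independent groups of n = 478 each: d_min = (z_{α/2} + z_β)·√(2/n).
z-sum = 2.241 + 1.282 = 3.523.
d_min = 3.523 × √(2/478) = 3.523 × 0.0647 = 0.228.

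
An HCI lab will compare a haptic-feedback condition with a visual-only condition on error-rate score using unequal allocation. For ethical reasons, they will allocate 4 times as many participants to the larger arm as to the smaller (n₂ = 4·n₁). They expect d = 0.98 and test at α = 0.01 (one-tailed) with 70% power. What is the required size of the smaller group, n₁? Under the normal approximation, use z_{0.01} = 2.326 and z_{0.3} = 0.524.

With allocation ratio k = n₂/n₁ = 4, Var(x̄₁−x̄₂) = σ²(1/n₁ + 1/(k·n₁)) = σ²·(k+1)/(k·n₁).
So n₁ = (1 + 1/k)·((z_{α} + z_β)/d)² = 1.250 × (2.850/0.98)².
n₁ = 1.250 × 8.46 = 10.6.
Round up: n₁ = 11, giving n₂ = 4 × 11 = 44.

n₁ = 11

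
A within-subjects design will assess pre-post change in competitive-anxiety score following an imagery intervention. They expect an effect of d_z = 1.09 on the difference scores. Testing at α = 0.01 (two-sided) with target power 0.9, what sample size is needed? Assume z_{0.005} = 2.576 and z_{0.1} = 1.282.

n = 13 pairs

For a paired (one-sample on differences) test: n = ((z_{α/2} + z_β) / d)².
z_{α/2} + z_β = 2.576 + 1.282 = 3.858.
n = (3.858 / 1.09)² = 3.539² = 12.53.
Round up.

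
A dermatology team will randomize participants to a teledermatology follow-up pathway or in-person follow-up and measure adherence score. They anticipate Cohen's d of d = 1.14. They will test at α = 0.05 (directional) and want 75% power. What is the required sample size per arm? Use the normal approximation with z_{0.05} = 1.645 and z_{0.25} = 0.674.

For two independent groups with equal n: n = 2·((z_{α} + z_β) / d)².
z_{α} + z_β = 1.645 + 0.674 = 2.319.
n = 2 × (2.319 / 1.14)² = 2 × 2.034² = 2 × 4.14 = 8.3.
Round up to the next whole participant.

n = 9 per group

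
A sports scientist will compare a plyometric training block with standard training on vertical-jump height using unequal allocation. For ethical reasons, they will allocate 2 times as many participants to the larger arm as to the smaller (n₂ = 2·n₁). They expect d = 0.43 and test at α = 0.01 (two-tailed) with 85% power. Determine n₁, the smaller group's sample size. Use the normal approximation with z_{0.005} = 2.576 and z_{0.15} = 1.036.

With allocation ratio k = n₂/n₁ = 2, Var(x̄₁−x̄₂) = σ²(1/n₁ + 1/(k·n₁)) = σ²·(k+1)/(k·n₁).
So n₁ = (1 + 1/k)·((z_{α/2} + z_β)/d)² = 1.500 × (3.612/0.43)².
n₁ = 1.500 × 70.56 = 105.8.
Round up: n₁ = 106, giving n₂ = 2 × 106 = 212.

n₁ = 106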